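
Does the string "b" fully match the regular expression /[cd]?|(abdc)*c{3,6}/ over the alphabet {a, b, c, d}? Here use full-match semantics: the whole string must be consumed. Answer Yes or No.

No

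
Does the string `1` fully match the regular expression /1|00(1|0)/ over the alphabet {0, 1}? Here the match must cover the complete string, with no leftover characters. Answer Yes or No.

Yes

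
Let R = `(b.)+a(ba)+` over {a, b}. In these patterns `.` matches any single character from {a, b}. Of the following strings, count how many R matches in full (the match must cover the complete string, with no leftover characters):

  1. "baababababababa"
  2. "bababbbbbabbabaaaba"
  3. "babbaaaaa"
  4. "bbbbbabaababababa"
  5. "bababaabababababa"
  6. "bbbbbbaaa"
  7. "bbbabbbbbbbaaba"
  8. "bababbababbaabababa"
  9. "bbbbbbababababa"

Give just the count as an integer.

1 → match
2 → no match
3 → no match — must end with "ba"
4 → match
5 → match
6 → no match — must end with "ba"
7 → match
8 → no match
9 → match
Total matched: 5

5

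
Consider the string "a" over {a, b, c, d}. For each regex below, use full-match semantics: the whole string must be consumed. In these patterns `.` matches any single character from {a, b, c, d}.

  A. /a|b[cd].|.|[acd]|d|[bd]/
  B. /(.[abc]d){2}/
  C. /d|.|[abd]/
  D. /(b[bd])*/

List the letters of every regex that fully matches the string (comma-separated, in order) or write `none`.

A → match
B → no match — must end with "d"
C → match
D → no match

A, C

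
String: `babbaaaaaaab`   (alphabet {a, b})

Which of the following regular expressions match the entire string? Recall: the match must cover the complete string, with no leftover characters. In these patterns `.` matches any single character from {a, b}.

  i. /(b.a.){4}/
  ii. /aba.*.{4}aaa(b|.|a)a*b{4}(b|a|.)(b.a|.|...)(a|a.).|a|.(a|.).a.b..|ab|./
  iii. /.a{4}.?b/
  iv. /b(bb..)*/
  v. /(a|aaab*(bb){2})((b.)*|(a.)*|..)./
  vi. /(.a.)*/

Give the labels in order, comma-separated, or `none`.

i → no match
ii → no match
iii → no match
iv → no match
v → no match
vi → match

vi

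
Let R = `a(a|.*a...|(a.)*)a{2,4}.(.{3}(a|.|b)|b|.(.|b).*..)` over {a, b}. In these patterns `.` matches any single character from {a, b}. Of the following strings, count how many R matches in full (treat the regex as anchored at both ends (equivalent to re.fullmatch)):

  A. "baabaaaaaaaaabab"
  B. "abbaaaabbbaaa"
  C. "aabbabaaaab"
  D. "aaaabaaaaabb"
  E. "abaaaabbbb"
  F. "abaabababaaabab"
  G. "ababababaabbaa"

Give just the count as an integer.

1

A → no match — must start with "a"
B → no match
C → no match
D → match
E → no match
F → no match
G → no match
Total matched: 1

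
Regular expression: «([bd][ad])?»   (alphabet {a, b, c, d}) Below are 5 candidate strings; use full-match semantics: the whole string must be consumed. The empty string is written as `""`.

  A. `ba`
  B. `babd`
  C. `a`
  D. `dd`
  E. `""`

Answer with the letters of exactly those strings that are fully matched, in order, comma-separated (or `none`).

A → match
B → no match
C → no match
D → match
E → match

A, D, E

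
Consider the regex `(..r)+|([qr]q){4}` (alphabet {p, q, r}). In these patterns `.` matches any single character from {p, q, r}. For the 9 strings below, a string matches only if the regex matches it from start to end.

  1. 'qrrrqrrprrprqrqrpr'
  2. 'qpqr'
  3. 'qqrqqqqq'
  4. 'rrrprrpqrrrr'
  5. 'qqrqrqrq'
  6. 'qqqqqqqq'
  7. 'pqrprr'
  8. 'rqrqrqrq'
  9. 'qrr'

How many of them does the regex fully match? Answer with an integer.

1 → no match
2. 'qpqr' → no match
3. 'qqrqqqqq' → match
4. 'rrrprrpqrrrr' → match
5. 'qqrqrqrq' → match
6. 'qqqqqqqq' → match
7. 'pqrprr' → match
8. 'rqrqrqrq' → match
9. 'qrr' → match
Total matched: 7

7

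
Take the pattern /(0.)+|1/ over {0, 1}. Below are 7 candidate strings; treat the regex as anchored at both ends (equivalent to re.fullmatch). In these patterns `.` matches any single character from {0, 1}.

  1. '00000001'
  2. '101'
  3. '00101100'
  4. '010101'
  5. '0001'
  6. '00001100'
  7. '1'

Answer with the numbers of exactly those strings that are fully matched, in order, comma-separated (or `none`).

1 → match
2 → no match
3 → no match
4 → match
5 → match
6 → no match
7 → match

1, 4, 5, 7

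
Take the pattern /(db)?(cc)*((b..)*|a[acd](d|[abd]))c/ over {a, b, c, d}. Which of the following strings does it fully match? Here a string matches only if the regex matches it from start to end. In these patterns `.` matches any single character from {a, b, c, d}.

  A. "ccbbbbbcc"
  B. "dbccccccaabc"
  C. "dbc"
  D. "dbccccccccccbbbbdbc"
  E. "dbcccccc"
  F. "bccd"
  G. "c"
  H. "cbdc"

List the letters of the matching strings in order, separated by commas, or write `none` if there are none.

A, B, C, D, G

A → match
B → match
C → match
D → match
E → no match
F → no match — must end with "c"
G → match
H → no match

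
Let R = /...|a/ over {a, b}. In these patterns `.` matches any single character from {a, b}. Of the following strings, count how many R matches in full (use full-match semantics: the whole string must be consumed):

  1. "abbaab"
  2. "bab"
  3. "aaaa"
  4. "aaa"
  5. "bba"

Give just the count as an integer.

3

1. "abbaab" → no match
2. "bab" → match
3. "aaaa" → no match
4. "aaa" → match
5. "bba" → match
Total matched: 3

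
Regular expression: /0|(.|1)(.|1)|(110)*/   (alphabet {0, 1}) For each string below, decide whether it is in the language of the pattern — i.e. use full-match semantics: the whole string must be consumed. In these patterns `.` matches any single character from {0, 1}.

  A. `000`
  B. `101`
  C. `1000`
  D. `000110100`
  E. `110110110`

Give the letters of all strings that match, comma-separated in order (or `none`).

E

A → no match
B → no match
C → no match
D → no match
E → match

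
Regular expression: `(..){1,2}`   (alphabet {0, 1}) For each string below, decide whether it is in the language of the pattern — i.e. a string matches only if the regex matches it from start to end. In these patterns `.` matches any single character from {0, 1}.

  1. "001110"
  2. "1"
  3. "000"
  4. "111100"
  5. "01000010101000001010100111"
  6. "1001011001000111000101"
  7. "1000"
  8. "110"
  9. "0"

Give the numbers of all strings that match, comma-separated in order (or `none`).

1 → no match
2 → no match
3 → no match
4 → no match
5 → no match
6 → no match
7 → match
8 → no match
9 → no match

7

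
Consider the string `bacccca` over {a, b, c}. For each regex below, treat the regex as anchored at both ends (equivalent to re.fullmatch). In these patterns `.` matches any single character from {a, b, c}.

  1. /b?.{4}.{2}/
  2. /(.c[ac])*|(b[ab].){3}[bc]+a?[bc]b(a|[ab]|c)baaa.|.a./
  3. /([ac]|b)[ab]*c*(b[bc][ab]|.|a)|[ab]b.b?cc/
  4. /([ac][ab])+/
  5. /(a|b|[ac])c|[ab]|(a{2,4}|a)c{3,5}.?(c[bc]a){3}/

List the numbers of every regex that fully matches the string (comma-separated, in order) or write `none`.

1 → match
2 → no match
3 → match
4 → no match
5 → no match

1, 3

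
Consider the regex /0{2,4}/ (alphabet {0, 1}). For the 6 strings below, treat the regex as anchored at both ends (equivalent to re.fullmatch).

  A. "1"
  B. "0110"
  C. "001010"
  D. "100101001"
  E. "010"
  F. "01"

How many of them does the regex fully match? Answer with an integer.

A. "1" → no match — must start with "0"
B. "0110" → no match
C. "001010" → no match
D. "100101001" → no match — must start with "0"
E. "010" → no match
F. "01" → no match — must end with "0"
Total matched: 0

0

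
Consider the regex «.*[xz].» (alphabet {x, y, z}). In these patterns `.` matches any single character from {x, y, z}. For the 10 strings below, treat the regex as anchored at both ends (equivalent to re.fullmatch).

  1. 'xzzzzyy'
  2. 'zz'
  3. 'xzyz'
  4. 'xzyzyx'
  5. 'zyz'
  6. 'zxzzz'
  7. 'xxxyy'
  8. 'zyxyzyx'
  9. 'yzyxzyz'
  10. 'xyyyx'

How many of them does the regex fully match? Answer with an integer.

1 → no match
2 → match
3 → no match
4 → no match
5 → no match
6 → match
7 → no match
8 → no match
9 → no match
10 → no match
Total matched: 2

2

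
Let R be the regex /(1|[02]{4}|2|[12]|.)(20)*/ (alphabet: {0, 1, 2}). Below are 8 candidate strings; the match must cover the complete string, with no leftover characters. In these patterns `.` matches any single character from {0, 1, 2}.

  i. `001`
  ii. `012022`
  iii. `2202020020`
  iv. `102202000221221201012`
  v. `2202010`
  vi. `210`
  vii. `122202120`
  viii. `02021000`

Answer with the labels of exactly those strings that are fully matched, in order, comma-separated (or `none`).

i → no match
ii → no match
iii → no match
iv → no match
v → no match
vi → no match
vii → no match
viii → no match

none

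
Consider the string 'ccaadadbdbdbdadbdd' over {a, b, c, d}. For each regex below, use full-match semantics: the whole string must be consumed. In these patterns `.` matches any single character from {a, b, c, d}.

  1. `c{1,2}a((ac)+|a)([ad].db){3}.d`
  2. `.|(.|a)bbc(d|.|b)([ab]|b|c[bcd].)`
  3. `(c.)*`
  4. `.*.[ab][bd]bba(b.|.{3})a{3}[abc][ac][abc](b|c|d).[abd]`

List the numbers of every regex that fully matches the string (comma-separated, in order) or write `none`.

1 → match
2 → no match
3 → no match
4 → no match

1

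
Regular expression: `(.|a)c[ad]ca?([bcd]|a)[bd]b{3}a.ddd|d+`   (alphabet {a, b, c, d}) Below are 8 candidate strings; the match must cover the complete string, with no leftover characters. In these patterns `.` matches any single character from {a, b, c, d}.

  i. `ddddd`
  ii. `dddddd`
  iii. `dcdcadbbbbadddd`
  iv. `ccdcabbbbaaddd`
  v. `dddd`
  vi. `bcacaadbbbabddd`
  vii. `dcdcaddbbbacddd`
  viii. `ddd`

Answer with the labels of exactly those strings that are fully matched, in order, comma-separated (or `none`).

i. `ddddd` → match
ii. `dddddd` → match
iii → match
iv → match
v. `dddd` → match
vi → match
vii → match
viii. `ddd` → match

i, ii, iii, iv, v, vi, vii, viii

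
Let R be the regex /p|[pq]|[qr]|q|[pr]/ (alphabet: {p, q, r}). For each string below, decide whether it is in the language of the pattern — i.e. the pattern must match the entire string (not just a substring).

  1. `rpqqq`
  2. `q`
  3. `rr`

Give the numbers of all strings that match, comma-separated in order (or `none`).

2

1 → no match
2 → match
3 → no match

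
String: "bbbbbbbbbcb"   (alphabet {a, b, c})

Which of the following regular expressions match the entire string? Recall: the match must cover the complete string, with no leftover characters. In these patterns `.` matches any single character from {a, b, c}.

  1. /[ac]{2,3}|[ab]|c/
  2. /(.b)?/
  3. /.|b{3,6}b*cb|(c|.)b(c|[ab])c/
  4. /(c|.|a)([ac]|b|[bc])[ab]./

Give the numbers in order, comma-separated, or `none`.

1 → no match
2 → no match
3 → match
4 → no match

3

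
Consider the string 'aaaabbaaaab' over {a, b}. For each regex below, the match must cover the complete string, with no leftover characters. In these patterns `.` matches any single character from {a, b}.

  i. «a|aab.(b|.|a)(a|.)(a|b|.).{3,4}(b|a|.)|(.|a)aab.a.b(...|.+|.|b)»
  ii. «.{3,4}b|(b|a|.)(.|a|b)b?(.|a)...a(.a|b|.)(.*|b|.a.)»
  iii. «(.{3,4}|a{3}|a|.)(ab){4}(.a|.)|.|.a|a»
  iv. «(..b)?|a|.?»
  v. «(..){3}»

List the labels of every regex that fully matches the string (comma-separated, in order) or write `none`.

i → no match
ii → match
iii → no match
iv → no match
v → no match

ii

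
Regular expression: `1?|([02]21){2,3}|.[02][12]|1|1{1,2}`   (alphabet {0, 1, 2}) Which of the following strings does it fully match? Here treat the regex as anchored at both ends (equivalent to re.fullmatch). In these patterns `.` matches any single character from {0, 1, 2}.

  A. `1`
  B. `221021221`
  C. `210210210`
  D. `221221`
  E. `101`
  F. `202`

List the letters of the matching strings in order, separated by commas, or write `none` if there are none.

A, B, D, E, F

A → match
B → match
C → no match
D → match
E → match
F → match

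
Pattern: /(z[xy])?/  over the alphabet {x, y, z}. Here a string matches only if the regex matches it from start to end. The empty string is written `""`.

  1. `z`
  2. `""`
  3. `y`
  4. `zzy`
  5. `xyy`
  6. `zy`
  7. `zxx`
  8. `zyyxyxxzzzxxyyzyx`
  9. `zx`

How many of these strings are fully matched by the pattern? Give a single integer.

1 → no match
2 → match
3 → no match
4 → no match
5 → no match
6 → match
7 → no match
8 → no match
9 → match
Total matched: 3

3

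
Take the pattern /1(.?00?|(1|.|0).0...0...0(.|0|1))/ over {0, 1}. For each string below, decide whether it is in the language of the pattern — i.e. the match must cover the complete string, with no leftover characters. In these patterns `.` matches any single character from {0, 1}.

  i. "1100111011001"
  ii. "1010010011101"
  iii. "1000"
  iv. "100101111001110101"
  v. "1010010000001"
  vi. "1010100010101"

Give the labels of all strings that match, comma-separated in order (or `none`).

i, ii, iii, v, vi

i → match
ii → match
iii → match
iv → no match
v → match
vi → match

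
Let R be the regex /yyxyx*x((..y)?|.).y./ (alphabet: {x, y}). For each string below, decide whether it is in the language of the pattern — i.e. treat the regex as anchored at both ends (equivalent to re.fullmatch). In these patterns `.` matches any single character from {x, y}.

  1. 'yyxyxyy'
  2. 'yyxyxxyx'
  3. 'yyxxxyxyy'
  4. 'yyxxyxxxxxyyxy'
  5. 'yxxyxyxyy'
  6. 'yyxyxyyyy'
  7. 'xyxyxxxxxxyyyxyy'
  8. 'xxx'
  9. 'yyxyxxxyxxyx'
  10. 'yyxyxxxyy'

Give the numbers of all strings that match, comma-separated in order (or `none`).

2, 6, 10

1 → no match
2 → match
3 → no match — must start with 'yyxy'
4 → no match — must start with 'yyxy'
5 → no match — must start with 'yyxy'
6 → match
7 → no match — must start with 'yyxy'
8 → no match — must start with 'yyxy'
9 → no match
10 → match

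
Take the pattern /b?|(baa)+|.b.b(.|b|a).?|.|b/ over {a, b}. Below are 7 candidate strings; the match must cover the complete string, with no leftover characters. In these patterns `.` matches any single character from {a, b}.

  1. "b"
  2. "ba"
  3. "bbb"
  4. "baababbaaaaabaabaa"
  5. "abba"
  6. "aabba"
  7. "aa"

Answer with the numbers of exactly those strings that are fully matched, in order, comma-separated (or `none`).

1 → match
2 → no match
3 → no match
4 → no match
5 → no match
6 → no match
7 → no match

1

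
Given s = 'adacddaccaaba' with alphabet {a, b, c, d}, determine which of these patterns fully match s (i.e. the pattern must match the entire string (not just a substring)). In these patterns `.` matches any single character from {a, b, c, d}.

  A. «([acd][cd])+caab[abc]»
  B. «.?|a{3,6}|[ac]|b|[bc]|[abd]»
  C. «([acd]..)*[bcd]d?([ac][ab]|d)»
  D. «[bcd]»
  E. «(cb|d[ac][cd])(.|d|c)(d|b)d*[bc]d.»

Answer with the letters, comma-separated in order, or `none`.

A → match
B → no match
C → no match
D → no match
E → no match

A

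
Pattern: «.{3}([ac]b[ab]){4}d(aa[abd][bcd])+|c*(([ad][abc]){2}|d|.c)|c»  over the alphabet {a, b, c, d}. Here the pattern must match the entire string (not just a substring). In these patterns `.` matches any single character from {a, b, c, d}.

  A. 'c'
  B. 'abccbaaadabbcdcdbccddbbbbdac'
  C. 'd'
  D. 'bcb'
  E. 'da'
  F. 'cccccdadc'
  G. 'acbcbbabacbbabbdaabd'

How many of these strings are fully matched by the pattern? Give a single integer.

4

A → match
B → no match
C → match
D → no match
E → no match
F → match
G → match
Total matched: 4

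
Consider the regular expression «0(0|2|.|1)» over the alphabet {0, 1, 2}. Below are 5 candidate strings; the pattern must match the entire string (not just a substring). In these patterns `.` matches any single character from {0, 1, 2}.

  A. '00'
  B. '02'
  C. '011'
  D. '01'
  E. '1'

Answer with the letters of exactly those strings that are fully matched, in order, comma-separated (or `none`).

A → match
B → match
C → no match
D → match
E → no match — must start with '0'

A, B, D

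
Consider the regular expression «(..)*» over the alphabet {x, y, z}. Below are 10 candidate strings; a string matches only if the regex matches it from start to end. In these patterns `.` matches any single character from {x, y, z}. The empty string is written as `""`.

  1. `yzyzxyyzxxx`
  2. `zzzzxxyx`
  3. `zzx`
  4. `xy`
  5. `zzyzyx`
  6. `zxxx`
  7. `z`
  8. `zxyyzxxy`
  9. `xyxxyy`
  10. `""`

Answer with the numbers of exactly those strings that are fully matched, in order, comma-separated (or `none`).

1 → no match
2 → match
3 → no match
4 → match
5 → match
6 → match
7 → no match
8 → match
9 → match
10 → match

2, 4, 5, 6, 8, 9, 10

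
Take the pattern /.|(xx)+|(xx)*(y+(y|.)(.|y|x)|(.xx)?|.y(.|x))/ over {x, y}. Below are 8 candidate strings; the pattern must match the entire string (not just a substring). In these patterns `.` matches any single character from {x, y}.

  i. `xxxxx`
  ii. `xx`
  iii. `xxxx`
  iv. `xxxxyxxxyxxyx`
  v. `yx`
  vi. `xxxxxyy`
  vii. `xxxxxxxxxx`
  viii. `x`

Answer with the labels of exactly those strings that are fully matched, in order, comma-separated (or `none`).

i → match
ii → match
iii → match
iv → no match
v → no match
vi → match
vii → match
viii → match

i, ii, iii, vi, vii, viii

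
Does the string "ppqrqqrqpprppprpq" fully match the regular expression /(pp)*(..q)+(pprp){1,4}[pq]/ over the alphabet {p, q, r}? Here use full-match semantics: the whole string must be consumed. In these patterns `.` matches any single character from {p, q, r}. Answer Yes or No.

Yes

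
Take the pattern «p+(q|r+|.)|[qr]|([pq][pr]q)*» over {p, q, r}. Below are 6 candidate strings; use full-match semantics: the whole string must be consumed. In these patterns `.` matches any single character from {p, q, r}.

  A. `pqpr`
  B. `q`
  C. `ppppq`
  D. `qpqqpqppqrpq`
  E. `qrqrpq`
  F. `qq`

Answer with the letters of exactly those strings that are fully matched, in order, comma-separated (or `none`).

B, C

A → no match
B → match
C → match
D → no match
E → no match
F → no match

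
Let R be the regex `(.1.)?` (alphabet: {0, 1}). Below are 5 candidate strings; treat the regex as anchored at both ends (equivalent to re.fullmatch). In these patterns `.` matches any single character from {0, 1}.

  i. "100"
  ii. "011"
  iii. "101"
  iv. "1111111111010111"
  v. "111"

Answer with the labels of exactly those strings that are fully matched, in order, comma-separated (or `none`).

i → no match
ii → match
iii → no match
iv → no match
v → match

ii, v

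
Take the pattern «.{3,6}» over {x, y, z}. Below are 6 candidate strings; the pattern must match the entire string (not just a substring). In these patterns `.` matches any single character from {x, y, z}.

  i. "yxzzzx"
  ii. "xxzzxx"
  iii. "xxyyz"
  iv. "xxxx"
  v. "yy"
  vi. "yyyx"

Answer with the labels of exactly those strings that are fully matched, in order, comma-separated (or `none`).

i → match
ii → match
iii → match
iv → match
v → no match
vi → match

i, ii, iii, iv, vi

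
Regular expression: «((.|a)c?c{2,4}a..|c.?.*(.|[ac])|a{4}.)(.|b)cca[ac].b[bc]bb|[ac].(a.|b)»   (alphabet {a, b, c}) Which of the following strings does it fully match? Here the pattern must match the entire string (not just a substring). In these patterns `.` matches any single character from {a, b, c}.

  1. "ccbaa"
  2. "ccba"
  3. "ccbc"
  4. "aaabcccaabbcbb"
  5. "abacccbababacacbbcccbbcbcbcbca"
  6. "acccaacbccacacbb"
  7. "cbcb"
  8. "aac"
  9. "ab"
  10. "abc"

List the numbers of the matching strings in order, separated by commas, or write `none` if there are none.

1 → no match
2 → no match
3 → no match
4 → no match
5 → no match
6 → no match
7 → no match
8 → no match
9 → no match
10 → no match

none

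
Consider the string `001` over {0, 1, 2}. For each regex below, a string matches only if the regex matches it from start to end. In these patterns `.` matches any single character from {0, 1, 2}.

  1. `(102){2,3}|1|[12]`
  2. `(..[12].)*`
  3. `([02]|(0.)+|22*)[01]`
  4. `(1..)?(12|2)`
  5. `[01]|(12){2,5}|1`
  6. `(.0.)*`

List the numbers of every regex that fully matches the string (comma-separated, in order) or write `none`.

3, 6

1 → no match
2 → no match
3 → match
4 → no match
5 → no match
6 → match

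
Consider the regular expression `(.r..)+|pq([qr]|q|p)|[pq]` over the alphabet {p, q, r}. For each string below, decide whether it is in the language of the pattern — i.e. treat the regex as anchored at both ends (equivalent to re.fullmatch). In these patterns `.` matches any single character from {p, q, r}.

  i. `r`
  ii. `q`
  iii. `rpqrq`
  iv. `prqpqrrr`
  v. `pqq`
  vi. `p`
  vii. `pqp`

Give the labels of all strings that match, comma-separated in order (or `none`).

ii, iv, v, vi, vii

i → no match
ii → match
iii → no match
iv → match
v → match
vi → match
vii → match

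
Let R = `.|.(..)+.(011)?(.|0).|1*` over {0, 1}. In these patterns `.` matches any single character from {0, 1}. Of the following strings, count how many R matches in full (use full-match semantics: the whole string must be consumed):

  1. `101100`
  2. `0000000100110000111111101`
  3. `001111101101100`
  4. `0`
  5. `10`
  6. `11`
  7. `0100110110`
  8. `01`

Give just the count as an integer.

5

1 → match
2 → no match
3 → match
4 → match
5 → no match
6 → match
7 → match
8 → no match
Total matched: 5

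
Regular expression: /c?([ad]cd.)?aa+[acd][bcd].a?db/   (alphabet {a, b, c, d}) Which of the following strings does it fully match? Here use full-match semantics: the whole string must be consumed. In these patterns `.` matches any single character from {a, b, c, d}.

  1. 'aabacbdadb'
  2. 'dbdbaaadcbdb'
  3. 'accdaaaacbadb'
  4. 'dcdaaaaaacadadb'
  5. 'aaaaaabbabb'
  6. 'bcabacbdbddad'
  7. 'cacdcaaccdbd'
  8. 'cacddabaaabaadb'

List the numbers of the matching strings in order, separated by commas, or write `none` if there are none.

1 → no match
2 → no match
3 → no match
4 → no match
5 → no match — must end with 'db'
6 → no match — must end with 'db'
7 → no match — must end with 'db'
8 → no match

none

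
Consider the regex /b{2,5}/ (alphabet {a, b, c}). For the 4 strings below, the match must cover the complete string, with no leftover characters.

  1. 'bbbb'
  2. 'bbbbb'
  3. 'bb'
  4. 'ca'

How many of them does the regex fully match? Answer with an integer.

3

1 → match
2 → match
3 → match
4 → no match — must start with 'b'
Total matched: 3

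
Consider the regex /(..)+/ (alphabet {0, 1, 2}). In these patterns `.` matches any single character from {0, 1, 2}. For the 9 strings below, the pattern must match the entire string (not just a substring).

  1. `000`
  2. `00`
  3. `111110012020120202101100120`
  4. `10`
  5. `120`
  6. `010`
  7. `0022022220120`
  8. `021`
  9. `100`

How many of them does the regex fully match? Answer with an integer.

1 → no match
2 → match
3 → no match
4 → match
5 → no match
6 → no match
7 → no match
8 → no match
9 → no match
Total matched: 2

2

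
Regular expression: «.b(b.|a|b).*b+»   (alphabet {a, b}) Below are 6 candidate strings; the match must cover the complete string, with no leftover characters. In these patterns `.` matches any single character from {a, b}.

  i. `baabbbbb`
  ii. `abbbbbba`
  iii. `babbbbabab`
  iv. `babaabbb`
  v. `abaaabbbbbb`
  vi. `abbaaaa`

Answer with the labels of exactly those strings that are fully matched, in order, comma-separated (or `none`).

v

i. `baabbbbb` → no match
ii. `abbbbbba` → no match — must end with `b`
iii. `babbbbabab` → no match
iv. `babaabbb` → no match
v. `abaaabbbbbb` → match
vi. `abbaaaa` → no match — must end with `b`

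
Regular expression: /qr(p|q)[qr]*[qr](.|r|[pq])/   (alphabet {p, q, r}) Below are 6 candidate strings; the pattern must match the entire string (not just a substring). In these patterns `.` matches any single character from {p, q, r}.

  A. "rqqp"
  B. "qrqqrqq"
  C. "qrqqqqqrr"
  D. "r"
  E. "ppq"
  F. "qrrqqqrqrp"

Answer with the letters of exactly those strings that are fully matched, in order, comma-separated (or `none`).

A → no match — must start with "qr"
B → match
C → match
D → no match — must start with "qr"
E → no match — must start with "qr"
F → no match

B, C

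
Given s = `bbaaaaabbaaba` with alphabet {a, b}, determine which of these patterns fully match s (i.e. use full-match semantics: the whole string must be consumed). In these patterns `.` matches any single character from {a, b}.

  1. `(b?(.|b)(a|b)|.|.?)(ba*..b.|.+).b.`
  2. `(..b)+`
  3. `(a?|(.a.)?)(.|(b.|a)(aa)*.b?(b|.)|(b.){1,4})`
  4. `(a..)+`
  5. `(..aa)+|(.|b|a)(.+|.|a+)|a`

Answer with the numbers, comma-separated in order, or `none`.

1 → match
2 → no match — must end with `b`
3 → no match
4 → no match — must start with `a`
5 → match

1, 5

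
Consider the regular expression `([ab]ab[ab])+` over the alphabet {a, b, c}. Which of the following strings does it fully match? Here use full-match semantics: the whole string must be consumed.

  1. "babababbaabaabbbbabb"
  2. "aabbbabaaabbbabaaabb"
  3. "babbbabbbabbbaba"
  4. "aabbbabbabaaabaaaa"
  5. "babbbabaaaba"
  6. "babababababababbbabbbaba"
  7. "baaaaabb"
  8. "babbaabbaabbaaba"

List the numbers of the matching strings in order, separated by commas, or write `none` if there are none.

2, 3, 5, 6, 8

1 → no match
2 → match
3 → match
4 → no match
5 → match
6 → match
7 → no match
8 → match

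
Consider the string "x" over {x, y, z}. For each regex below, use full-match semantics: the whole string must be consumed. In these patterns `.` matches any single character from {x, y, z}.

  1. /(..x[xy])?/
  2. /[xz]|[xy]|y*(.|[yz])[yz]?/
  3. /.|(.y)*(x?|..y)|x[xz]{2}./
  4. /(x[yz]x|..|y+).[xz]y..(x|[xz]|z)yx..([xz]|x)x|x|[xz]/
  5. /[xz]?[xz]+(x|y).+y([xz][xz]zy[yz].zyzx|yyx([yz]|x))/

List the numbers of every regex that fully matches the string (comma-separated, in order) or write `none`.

2, 3, 4

1 → no match
2 → match
3 → match
4 → match
5 → no match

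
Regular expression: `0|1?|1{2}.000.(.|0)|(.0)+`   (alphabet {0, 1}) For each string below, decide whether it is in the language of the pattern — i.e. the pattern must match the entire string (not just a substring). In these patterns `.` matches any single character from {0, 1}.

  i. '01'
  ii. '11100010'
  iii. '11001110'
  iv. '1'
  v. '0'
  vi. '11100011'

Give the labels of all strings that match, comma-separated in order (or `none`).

i → no match
ii → match
iii → no match
iv → match
v → match
vi → match

ii, iv, v, vi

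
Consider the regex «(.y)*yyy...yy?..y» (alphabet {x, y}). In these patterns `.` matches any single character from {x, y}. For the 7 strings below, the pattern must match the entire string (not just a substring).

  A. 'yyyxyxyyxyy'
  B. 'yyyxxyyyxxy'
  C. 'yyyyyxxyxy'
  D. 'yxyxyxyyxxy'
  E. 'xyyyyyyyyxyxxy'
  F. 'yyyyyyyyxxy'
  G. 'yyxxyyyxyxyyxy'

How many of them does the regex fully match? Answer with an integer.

A → match
B → match
C → no match
D → no match
E → match
F → match
G → no match
Total matched: 4

4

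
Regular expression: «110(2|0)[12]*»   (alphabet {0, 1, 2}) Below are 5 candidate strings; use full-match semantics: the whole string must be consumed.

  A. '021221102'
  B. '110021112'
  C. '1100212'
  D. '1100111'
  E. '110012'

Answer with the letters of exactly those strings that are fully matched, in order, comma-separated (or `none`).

A. '021221102' → no match — must start with '110'
B. '110021112' → match
C. '1100212' → match
D. '1100111' → match
E. '110012' → match

B, C, D, E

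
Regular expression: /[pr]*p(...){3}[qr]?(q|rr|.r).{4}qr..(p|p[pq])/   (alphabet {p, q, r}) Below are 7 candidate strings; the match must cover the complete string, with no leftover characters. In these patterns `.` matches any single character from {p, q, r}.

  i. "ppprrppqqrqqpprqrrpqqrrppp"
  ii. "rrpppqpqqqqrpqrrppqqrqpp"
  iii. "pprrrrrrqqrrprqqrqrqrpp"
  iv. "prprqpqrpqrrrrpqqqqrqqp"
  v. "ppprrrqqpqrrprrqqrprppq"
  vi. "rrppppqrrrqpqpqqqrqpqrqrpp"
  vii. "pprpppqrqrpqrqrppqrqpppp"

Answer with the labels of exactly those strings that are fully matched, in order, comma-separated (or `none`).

i, ii, iv, vi

i → match
ii → match
iii → no match
iv → match
v → no match
vi → match
vii → no match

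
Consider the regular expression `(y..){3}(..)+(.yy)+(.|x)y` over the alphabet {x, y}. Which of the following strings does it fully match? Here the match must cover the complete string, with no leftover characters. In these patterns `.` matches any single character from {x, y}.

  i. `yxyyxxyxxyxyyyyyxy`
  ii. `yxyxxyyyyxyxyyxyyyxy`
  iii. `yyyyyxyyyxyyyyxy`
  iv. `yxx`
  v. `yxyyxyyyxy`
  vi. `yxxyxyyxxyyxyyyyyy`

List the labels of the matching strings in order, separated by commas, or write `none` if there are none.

i, iii, vi

i → match
ii → no match
iii → match
iv → no match — must end with `y`
v → no match
vi → match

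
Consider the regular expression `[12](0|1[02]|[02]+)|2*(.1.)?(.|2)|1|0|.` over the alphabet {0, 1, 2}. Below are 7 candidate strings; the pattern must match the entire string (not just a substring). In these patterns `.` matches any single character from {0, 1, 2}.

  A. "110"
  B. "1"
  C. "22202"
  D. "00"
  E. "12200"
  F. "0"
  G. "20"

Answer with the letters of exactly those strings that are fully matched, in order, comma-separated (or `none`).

A → match
B → match
C → match
D → no match
E → match
F → match
G → match

A, B, C, E, F, G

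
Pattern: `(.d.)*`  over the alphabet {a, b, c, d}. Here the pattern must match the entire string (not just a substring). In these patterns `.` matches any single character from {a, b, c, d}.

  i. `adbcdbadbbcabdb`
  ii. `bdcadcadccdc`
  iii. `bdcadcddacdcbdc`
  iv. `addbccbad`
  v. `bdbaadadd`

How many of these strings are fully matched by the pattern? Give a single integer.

2

i → no match
ii → match
iii → match
iv → no match
v → no match
Total matched: 2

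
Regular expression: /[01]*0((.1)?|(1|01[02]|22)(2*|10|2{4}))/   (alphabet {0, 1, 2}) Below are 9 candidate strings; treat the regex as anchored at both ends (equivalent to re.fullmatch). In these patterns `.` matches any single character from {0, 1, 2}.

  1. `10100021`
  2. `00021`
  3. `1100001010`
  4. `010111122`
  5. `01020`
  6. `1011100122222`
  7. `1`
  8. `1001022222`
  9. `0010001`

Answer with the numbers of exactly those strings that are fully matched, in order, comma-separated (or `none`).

1 → match
2 → match
3 → match
4 → no match
5 → no match
6 → match
7 → no match
8 → match
9 → match

1, 2, 3, 6, 8, 9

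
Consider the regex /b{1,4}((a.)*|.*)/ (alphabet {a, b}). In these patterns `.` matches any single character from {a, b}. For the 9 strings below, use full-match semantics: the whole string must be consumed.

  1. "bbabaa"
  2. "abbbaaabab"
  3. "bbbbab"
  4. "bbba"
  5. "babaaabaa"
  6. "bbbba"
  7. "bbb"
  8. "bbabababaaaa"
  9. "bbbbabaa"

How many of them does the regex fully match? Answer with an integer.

1 → match
2 → no match — must start with "b"
3 → match
4 → match
5 → match
6 → match
7 → match
8 → match
9 → match
Total matched: 8

8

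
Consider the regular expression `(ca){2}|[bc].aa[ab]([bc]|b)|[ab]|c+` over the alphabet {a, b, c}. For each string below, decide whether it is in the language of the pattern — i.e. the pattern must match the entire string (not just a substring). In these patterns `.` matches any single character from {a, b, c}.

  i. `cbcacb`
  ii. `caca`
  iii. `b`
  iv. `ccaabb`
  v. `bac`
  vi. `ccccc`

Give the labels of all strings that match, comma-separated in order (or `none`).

i → no match
ii → match
iii → match
iv → match
v → no match
vi → match

ii, iii, iv, vi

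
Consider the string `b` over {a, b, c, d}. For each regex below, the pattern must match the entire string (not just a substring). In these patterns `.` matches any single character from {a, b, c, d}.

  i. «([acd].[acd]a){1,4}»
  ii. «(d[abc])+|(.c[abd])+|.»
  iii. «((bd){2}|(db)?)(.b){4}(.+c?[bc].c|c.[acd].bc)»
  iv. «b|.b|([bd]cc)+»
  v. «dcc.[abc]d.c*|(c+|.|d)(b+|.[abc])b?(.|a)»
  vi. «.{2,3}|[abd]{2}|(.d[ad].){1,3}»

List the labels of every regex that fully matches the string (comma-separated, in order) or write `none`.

ii, iv

i → no match — must end with `a`
ii → match
iii → no match
iv → match
v → no match
vi → no match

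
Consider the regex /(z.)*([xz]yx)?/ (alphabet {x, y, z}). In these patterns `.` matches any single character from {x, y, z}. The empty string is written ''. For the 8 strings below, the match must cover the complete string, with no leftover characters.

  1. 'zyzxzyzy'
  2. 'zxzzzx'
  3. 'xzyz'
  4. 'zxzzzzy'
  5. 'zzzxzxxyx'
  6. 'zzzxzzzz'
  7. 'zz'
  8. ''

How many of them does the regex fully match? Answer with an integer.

6

1. 'zyzxzyzy' → match
2. 'zxzzzx' → match
3. 'xzyz' → no match
4. 'zxzzzzy' → no match
5. 'zzzxzxxyx' → match
6. 'zzzxzzzz' → match
7. 'zz' → match
8. '' → match
Total matched: 6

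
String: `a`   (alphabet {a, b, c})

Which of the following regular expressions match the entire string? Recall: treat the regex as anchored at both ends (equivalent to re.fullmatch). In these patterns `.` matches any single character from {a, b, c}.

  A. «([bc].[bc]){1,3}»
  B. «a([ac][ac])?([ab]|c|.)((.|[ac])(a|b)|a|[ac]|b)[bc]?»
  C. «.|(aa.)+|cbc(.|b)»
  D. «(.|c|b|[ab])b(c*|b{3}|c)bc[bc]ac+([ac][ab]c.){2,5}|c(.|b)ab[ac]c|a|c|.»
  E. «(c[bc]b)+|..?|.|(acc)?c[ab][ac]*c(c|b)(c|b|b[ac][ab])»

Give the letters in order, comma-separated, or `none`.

C, D, E

A → no match
B → no match
C → match
D → match
E → match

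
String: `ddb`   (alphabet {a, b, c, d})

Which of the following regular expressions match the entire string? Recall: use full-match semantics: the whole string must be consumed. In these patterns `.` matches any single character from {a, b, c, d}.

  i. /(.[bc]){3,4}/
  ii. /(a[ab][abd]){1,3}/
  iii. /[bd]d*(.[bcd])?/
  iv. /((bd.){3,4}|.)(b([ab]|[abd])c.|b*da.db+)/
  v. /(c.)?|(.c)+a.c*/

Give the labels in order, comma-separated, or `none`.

iii

i → no match
ii → no match — must start with `a`
iii → match
iv → no match
v → no match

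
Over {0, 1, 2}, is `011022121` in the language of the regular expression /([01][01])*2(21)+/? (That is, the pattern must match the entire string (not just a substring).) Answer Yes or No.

Yes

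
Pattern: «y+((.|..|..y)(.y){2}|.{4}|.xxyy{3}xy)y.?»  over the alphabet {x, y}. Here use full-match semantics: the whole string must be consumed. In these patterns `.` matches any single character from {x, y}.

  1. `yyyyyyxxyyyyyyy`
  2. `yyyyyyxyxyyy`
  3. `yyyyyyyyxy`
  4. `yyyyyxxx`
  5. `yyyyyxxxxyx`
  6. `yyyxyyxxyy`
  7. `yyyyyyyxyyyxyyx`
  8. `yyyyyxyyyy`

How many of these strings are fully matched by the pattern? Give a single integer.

1 → match
2 → match
3 → match
4 → no match
5 → match
6 → no match
7 → match
8 → match
Total matched: 6

6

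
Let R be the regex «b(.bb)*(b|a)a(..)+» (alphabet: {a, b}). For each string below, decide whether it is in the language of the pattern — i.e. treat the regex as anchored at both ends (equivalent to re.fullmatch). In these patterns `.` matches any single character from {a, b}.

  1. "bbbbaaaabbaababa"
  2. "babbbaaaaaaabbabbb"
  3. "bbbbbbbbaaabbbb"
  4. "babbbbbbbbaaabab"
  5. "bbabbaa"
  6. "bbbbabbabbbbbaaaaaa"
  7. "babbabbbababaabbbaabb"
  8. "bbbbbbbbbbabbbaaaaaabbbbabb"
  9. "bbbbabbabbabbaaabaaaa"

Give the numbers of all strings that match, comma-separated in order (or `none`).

1 → match
2 → match
3 → match
4 → match
5 → match
6 → match
7 → match
8 → match
9 → match

1, 2, 3, 4, 5, 6, 7, 8, 9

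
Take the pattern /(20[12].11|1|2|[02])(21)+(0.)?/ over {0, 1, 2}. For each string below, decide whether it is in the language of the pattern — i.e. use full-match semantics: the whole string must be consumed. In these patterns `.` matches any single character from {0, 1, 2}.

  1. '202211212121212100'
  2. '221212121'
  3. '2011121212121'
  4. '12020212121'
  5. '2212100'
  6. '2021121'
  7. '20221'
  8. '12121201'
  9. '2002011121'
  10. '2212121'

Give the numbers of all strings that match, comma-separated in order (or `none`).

1 → match
2. '221212121' → match
3 → no match
4. '12020212121' → no match
5. '2212100' → match
6. '2021121' → no match
7. '20221' → no match
8. '12121201' → no match
9. '2002011121' → no match
10. '2212121' → match

1, 2, 5, 10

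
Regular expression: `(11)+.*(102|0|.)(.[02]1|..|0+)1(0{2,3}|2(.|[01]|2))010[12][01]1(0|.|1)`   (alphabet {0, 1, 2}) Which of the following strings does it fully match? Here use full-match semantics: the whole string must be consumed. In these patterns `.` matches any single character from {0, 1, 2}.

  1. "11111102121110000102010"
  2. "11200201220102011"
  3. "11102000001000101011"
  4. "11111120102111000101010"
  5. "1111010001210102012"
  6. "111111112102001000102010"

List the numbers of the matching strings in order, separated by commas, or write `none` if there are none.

1, 2, 3, 4, 5, 6

1 → match
2 → match
3 → match
4 → match
5 → match
6 → match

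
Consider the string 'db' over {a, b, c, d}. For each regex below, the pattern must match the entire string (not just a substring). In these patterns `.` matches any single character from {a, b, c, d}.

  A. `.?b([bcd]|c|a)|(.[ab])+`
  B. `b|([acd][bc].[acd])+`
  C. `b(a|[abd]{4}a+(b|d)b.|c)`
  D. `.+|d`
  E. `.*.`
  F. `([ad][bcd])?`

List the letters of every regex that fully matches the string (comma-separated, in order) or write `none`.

A → match
B → no match
C → no match — must start with 'b'
D → match
E → match
F → match

A, D, E, F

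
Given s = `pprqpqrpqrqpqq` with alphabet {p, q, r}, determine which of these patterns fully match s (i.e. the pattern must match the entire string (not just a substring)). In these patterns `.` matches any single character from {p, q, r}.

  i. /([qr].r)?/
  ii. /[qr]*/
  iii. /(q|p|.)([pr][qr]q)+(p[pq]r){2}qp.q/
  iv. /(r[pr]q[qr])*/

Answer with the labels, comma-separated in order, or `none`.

iii

i → no match
ii → no match
iii → match
iv → no match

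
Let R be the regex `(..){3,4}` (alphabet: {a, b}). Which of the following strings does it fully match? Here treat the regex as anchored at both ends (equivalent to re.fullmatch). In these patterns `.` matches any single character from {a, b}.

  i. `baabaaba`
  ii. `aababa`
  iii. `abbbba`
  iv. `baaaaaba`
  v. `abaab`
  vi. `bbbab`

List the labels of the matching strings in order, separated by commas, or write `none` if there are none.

i → match
ii → match
iii → match
iv → match
v → no match
vi → no match

i, ii, iii, iv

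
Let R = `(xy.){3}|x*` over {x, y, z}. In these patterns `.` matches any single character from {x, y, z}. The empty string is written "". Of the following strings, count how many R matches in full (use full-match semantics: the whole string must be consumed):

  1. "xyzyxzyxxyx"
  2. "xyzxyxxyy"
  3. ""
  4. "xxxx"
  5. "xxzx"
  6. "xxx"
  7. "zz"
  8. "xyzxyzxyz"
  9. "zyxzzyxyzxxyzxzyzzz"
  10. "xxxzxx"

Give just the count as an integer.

1 → no match
2 → match
3 → match
4 → match
5 → no match
6 → match
7 → no match
8 → match
9 → no match
10 → no match
Total matched: 5

5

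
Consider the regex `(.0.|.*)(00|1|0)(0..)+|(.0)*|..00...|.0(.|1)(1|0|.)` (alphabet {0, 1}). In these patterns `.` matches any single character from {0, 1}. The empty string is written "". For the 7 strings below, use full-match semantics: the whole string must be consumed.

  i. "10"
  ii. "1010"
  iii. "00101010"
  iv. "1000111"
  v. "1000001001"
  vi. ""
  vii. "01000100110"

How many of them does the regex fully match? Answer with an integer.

i → match
ii → match
iii → match
iv → match
v → match
vi → match
vii → no match
Total matched: 6

6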